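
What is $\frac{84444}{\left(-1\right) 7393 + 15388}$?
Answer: $\frac{28148}{2665} \approx 10.562$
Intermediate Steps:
$\frac{84444}{\left(-1\right) 7393 + 15388} = \frac{84444}{-7393 + 15388} = \frac{84444}{7995} = 84444 \cdot \frac{1}{7995} = \frac{28148}{2665}$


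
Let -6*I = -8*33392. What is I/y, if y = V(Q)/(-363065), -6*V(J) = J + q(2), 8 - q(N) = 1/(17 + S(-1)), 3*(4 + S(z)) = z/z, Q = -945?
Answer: -3879509273600/37483 ≈ -1.0350e+8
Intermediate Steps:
S(z) = -11/3 (S(z) = -4 + (z/z)/3 = -4 + (⅓)*1 = -4 + ⅓ = -11/3)
q(N) = 317/40 (q(N) = 8 - 1/(17 - 11/3) = 8 - 1/40/3 = 8 - 1*3/40 = 8 - 3/40 = 317/40)
V(J) = -317/240 - J/6 (V(J) = -(J + 317/40)/6 = -(317/40 + J)/6 = -317/240 - J/6)
y = -37483/87135600 (y = (-317/240 - ⅙*(-945))/(-363065) = (-317/240 + 315/2)*(-1/363065) = (37483/240)*(-1/363065) = -37483/87135600 ≈ -0.00043017)
I = 133568/3 (I = -(-4)*33392/3 = -⅙*(-267136) = 133568/3 ≈ 44523.)
I/y = 133568/(3*(-37483/87135600)) = (133568/3)*(-87135600/37483) = -3879509273600/37483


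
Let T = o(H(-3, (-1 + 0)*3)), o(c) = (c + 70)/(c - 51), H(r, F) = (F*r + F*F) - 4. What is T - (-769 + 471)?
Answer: 10942/37 ≈ 295.73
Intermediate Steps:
H(r, F) = -4 + F² + F*r (H(r, F) = (F*r + F²) - 4 = (F² + F*r) - 4 = -4 + F² + F*r)
o(c) = (70 + c)/(-51 + c)
T = -84/37 (T = (70 + (-4 + ((-1 + 0)*3)² + ((-1 + 0)*3)*(-3)))/(-51 + (-4 + ((-1 + 0)*3)² + ((-1 + 0)*3)*(-3))) = (70 + (-4 + (-1*3)² - 1*3*(-3)))/(-51 + (-4 + (-1*3)² - 1*3*(-3))) = (70 + (-4 + (-3)² - 3*(-3)))/(-51 + (-4 + (-3)² - 3*(-3))) = (70 + (-4 + 9 + 9))/(-51 + (-4 + 9 + 9)) = (70 + 14)/(-51 + 14) = 84/(-37) = -1/37*84 = -84/37 ≈ -2.2703)
T - (-769 + 471) = -84/37 - (-769 + 471) = -84/37 - 1*(-298) = -84/37 + 298 = 10942/37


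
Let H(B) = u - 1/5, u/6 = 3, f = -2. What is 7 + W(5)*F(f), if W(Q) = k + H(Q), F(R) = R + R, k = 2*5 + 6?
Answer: -641/5 ≈ -128.20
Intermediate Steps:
u = 18 (u = 6*3 = 18)
H(B) = 89/5 (H(B) = 18 - 1/5 = 89/5)
k = 16 (k = 10 + 6 = 16)
F(R) = 2*R
W(Q) = 169/5 (W(Q) = 16 + 89/5 = 169/5)
7 + W(5)*F(f) = 7 + 169*(2*(-2))/5 = 7 + (169/5)*(-4) = 7 - 676/5 = -641/5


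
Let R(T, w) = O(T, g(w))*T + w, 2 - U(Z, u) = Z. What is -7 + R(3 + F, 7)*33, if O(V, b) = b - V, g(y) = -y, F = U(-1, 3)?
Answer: -2350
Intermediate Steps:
U(Z, u) = 2 - Z
F = 3 (F = 2 - 1*(-1) = 2 + 1 = 3)
R(T, w) = w + T*(-T - w) (R(T, w) = (-w - T)*T + w = (-T - w)*T + w = T*(-T - w) + w = w + T*(-T - w))
-7 + R(3 + F, 7)*33 = -7 + (7 - (3 + 3)*((3 + 3) + 7))*33 = -7 + (7 - 1*6*(6 + 7))*33 = -7 + (7 - 1*6*13)*33 = -7 + (7 - 78)*33 = -7 - 71*33 = -7 - 2343 = -2350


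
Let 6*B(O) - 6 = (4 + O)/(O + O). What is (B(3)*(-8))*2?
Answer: -172/9 ≈ -19.111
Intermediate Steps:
B(O) = 1 + (4 + O)/(12*O) (B(O) = 1 + ((4 + O)/(O + O))/6 = 1 + ((4 + O)/((2*O)))/6 = 1 + ((4 + O)*(1/(2*O)))/6 = 1 + ((4 + O)/(2*O))/6 = 1 + (4 + O)/(12*O))
(B(3)*(-8))*2 = (((1/12)*(4 + 13*3)/3)*(-8))*2 = (((1/12)*(⅓)*(4 + 39))*(-8))*2 = (((1/12)*(⅓)*43)*(-8))*2 = ((43/36)*(-8))*2 = -86/9*2 = -172/9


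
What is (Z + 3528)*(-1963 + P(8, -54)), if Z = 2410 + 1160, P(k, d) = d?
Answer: -14316666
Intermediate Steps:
Z = 3570
(Z + 3528)*(-1963 + P(8, -54)) = (3570 + 3528)*(-1963 - 54) = 7098*(-2017) = -14316666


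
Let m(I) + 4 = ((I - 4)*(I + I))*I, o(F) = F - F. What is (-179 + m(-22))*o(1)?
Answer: 0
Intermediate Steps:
o(F) = 0
m(I) = -4 + 2*I²*(-4 + I) (m(I) = -4 + ((I - 4)*(I + I))*I = -4 + ((-4 + I)*(2*I))*I = -4 + (2*I*(-4 + I))*I = -4 + 2*I²*(-4 + I))
(-179 + m(-22))*o(1) = (-179 + (-4 - 8*(-22)² + 2*(-22)³))*0 = (-179 + (-4 - 8*484 + 2*(-10648)))*0 = (-179 + (-4 - 3872 - 21296))*0 = (-179 - 25172)*0 = -25351*0 = 0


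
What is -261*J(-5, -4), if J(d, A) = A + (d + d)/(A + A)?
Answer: 2871/4 ≈ 717.75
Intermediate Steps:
J(d, A) = A + d/A (J(d, A) = A + (2*d)/((2*A)) = A + (2*d)*(1/(2*A)) = A + d/A)
-261*J(-5, -4) = -261*(-4 - 5/(-4)) = -261*(-4 - 5*(-¼)) = -261*(-4 + 5/4) = -261*(-11/4) = 2871/4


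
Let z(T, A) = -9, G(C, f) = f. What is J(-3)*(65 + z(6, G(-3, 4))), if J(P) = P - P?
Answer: 0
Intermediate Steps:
J(P) = 0
J(-3)*(65 + z(6, G(-3, 4))) = 0*(65 - 9) = 0*56 = 0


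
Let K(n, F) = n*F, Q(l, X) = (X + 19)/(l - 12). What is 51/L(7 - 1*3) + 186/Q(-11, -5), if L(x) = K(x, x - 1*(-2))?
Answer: -16993/56 ≈ -303.45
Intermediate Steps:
Q(l, X) = (19 + X)/(-12 + l)
K(n, F) = F*n
L(x) = x*(2 + x) (L(x) = (x - 1*(-2))*x = (x + 2)*x = (2 + x)*x = x*(2 + x))
51/L(7 - 1*3) + 186/Q(-11, -5) = 51/(((7 - 1*3)*(2 + (7 - 1*3)))) + 186/(((19 - 5)/(-12 - 11))) = 51/(((7 - 3)*(2 + (7 - 3)))) + 186/((14/(-23))) = 51/((4*(2 + 4))) + 186/((-1/23*14)) = 51/((4*6)) + 186/(-14/23) = 51/24 + 186*(-23/14) = 51*(1/24) - 2139/7 = 17/8 - 2139/7 = -16993/56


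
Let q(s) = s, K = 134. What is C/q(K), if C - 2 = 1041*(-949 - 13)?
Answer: -500720/67 ≈ -7473.4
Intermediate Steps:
C = -1001440 (C = 2 + 1041*(-949 - 13) = 2 + 1041*(-962) = 2 - 1001442 = -1001440)
C/q(K) = -1001440/134 = -1001440*1/134 = -500720/67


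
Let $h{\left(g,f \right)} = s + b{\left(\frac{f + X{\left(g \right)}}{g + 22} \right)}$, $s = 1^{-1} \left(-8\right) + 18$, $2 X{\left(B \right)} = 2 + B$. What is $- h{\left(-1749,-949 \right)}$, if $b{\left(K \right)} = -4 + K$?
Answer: $- \frac{24369}{3454} \approx -7.0553$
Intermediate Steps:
$X{\left(B \right)} = 1 + \frac{B}{2}$ ($X{\left(B \right)} = \frac{2 + B}{2} = 1 + \frac{B}{2}$)
$s = 10$ ($s = 1 \left(-8\right) + 18 = -8 + 18 = 10$)
$h{\left(g,f \right)} = 6 + \frac{1 + f + \frac{g}{2}}{22 + g}$ ($h{\left(g,f \right)} = 10 + \left(-4 + \frac{f + \left(1 + \frac{g}{2}\right)}{g + 22}\right) = 10 - \left(4 - \frac{1 + f + \frac{g}{2}}{22 + g}\right) = 6 + \frac{1 + f + \frac{g}{2}}{22 + g}$)
$- h{\left(-1749,-949 \right)} = - \frac{133 - 949 + \frac{13}{2} \left(-1749\right)}{22 - 1749} = - \frac{133 - 949 - \frac{22737}{2}}{-1727} = - \frac{\left(-1\right) \left(-24369\right)}{1727 \cdot 2} = \left(-1\right) \frac{24369}{3454} = - \frac{24369}{3454}$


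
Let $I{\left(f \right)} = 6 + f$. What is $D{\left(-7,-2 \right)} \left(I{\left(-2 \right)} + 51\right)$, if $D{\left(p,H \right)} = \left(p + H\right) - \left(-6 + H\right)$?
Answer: $-55$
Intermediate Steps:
$D{\left(p,H \right)} = 6 + p$ ($D{\left(p,H \right)} = \left(H + p\right) - \left(-6 + H\right) = 6 + p$)
$D{\left(-7,-2 \right)} \left(I{\left(-2 \right)} + 51\right) = \left(6 - 7\right) \left(\left(6 - 2\right) + 51\right) = - (4 + 51) = \left(-1\right) 55 = -55$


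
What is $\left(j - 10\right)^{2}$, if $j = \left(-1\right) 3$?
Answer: $169$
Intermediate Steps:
$j = -3$
$\left(j - 10\right)^{2} = \left(-3 - 10\right)^{2} = \left(-13\right)^{2} = 169$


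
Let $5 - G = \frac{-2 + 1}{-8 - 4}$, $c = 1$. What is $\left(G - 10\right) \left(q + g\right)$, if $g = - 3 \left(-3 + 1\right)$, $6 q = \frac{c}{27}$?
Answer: $- \frac{59353}{1944} \approx -30.531$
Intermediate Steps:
$q = \frac{1}{162}$ ($q = \frac{1 \cdot \frac{1}{27}}{6} = \frac{1}{6} \cdot \frac{1}{27} = \frac{1}{162} \approx 0.0061728$)
$g = 6$ ($g = \left(-3\right) \left(-2\right) = 6$)
$G = \frac{59}{12}$ ($G = 5 - \frac{-2 + 1}{-8 - 4} = 5 - - \frac{1}{-12} = 5 - \left(-1\right) \left(- \frac{1}{12}\right) = 5 - \frac{1}{12} = \frac{59}{12} \approx 4.9167$)
$\left(G - 10\right) \left(q + g\right) = \left(\frac{59}{12} - 10\right) \left(\frac{1}{162} + 6\right) = \left(\frac{59}{12} - 10\right) \frac{973}{162} = \left(- \frac{61}{12}\right) \frac{973}{162} = - \frac{59353}{1944}$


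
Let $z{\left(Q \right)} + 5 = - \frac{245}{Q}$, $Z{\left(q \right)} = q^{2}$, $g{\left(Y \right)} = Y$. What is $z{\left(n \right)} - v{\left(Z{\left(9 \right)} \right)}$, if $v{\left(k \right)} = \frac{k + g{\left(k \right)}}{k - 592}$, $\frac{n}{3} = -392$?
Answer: $- \frac{54877}{12264} \approx -4.4746$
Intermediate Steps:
$n = -1176$ ($n = 3 \left(-392\right) = -1176$)
$z{\left(Q \right)} = -5 - \frac{245}{Q}$
$v{\left(k \right)} = \frac{2 k}{-592 + k}$ ($v{\left(k \right)} = \frac{k + k}{k - 592} = \frac{2 k}{-592 + k}$)
$z{\left(n \right)} - v{\left(Z{\left(9 \right)} \right)} = \left(-5 - \frac{245}{-1176}\right) - \frac{2 \cdot 9^{2}}{-592 + 9^{2}} = \left(-5 - - \frac{5}{24}\right) - 2 \cdot 81 \frac{1}{-592 + 81} = \left(-5 + \frac{5}{24}\right) - 2 \cdot 81 \frac{1}{-511} = - \frac{115}{24} - 2 \cdot 81 \left(- \frac{1}{511}\right) = - \frac{115}{24} - - \frac{162}{511} = - \frac{115}{24} + \frac{162}{511} = - \frac{54877}{12264}$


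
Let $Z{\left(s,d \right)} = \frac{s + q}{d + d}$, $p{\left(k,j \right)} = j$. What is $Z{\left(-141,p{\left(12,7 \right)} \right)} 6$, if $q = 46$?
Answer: $- \frac{285}{7} \approx -40.714$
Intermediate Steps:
$Z{\left(s,d \right)} = \frac{46 + s}{2 d}$ ($Z{\left(s,d \right)} = \frac{s + 46}{d + d} = \frac{46 + s}{2 d}$)
$Z{\left(-141,p{\left(12,7 \right)} \right)} 6 = \frac{46 - 141}{2 \cdot 7} \cdot 6 = \frac{1}{2} \cdot \frac{1}{7} \left(-95\right) 6 = \left(- \frac{95}{14}\right) 6 = - \frac{285}{7}$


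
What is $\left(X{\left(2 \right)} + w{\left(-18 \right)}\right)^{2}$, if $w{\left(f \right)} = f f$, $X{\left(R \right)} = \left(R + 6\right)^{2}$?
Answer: $150544$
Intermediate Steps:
$X{\left(R \right)} = \left(6 + R\right)^{2}$
$w{\left(f \right)} = f^{2}$
$\left(X{\left(2 \right)} + w{\left(-18 \right)}\right)^{2} = \left(\left(6 + 2\right)^{2} + \left(-18\right)^{2}\right)^{2} = \left(8^{2} + 324\right)^{2} = \left(64 + 324\right)^{2} = 388^{2} = 150544$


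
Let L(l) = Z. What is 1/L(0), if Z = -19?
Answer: -1/19 ≈ -0.052632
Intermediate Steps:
L(l) = -19
1/L(0) = 1/(-19) = -1/19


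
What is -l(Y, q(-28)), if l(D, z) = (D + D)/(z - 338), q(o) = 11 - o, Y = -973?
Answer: -1946/299 ≈ -6.5084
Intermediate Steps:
l(D, z) = 2*D/(-338 + z) (l(D, z) = (2*D)/(-338 + z) = 2*D/(-338 + z))
-l(Y, q(-28)) = -2*(-973)/(-338 + (11 - 1*(-28))) = -2*(-973)/(-338 + (11 + 28)) = -2*(-973)/(-338 + 39) = -2*(-973)/(-299) = -2*(-973)*(-1)/299 = -1*1946/299 = -1946/299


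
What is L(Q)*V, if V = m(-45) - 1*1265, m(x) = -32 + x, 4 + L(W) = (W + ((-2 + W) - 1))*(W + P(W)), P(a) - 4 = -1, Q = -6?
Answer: -55022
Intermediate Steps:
P(a) = 3 (P(a) = 4 - 1 = 3)
L(W) = -4 + (-3 + 2*W)*(3 + W) (L(W) = -4 + (W + ((-2 + W) - 1))*(W + 3) = -4 + (W + (-3 + W))*(3 + W) = -4 + (-3 + 2*W)*(3 + W))
V = -1342 (V = (-32 - 45) - 1*1265 = -77 - 1265 = -1342)
L(Q)*V = (-13 + 2*(-6)² + 3*(-6))*(-1342) = (-13 + 2*36 - 18)*(-1342) = (-13 + 72 - 18)*(-1342) = 41*(-1342) = -55022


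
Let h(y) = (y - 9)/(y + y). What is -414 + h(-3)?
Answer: -412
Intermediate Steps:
h(y) = (-9 + y)/(2*y) (h(y) = (-9 + y)/((2*y)) = (-9 + y)*(1/(2*y)) = (-9 + y)/(2*y))
-414 + h(-3) = -414 + (½)*(-9 - 3)/(-3) = -414 + (½)*(-⅓)*(-12) = -414 + 2 = -412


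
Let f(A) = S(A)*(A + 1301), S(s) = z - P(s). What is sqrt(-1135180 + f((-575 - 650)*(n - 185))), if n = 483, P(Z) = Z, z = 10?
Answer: 4*I*sqrt(8299459070) ≈ 3.6441e+5*I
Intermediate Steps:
S(s) = 10 - s
f(A) = (10 - A)*(1301 + A) (f(A) = (10 - A)*(A + 1301) = (10 - A)*(1301 + A))
sqrt(-1135180 + f((-575 - 650)*(n - 185))) = sqrt(-1135180 - (-10 + (-575 - 650)*(483 - 185))*(1301 + (-575 - 650)*(483 - 185))) = sqrt(-1135180 - (-10 - 1225*298)*(1301 - 1225*298)) = sqrt(-1135180 - (-10 - 365050)*(1301 - 365050)) = sqrt(-1135180 - 1*(-365060)*(-363749)) = sqrt(-1135180 - 132790209940) = sqrt(-132791345120) = 4*I*sqrt(8299459070)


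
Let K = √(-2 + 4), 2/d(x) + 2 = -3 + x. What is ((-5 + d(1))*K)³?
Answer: -1331*√2/4 ≈ -470.58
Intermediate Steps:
d(x) = 2/(-5 + x) (d(x) = 2/(-2 + (-3 + x)) = 2/(-5 + x))
K = √2 ≈ 1.4142
((-5 + d(1))*K)³ = ((-5 + 2/(-5 + 1))*√2)³ = ((-5 + 2/(-4))*√2)³ = ((-5 + 2*(-¼))*√2)³ = ((-5 - ½)*√2)³ = (-11*√2/2)³ = -1331*√2/4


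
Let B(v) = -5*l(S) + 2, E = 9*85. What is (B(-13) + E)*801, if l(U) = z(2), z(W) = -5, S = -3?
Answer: 634392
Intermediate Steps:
l(U) = -5
E = 765
B(v) = 27 (B(v) = -5*(-5) + 2 = 25 + 2 = 27)
(B(-13) + E)*801 = (27 + 765)*801 = 792*801 = 634392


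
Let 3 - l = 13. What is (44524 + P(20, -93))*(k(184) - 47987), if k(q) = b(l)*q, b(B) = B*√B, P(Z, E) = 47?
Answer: -2138828577 - 82010640*I*√10 ≈ -2.1388e+9 - 2.5934e+8*I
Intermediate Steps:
l = -10 (l = 3 - 1*13 = 3 - 13 = -10)
b(B) = B^(3/2)
k(q) = -10*I*q*√10 (k(q) = (-10)^(3/2)*q = (-10*I*√10)*q = -10*I*q*√10)
(44524 + P(20, -93))*(k(184) - 47987) = (44524 + 47)*(-10*I*184*√10 - 47987) = 44571*(-1840*I*√10 - 47987) = 44571*(-47987 - 1840*I*√10) = -2138828577 - 82010640*I*√10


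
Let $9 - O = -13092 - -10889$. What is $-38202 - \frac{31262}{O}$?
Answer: $- \frac{6038149}{158} \approx -38216.0$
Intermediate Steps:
$O = 2212$ ($O = 9 - \left(-13092 - -10889\right) = 9 - \left(-13092 + 10889\right) = 9 - -2203 = 9 + 2203 = 2212$)
$-38202 - \frac{31262}{O} = -38202 - \frac{31262}{2212} = -38202 - 31262 \cdot \frac{1}{2212} = -38202 - \frac{2233}{158} = - \frac{6038149}{158}$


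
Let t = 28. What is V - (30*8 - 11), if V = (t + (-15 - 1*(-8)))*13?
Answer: 44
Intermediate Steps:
V = 273 (V = (28 + (-15 - 1*(-8)))*13 = (28 + (-15 + 8))*13 = (28 - 7)*13 = 21*13 = 273)
V - (30*8 - 11) = 273 - (30*8 - 11) = 273 - (240 - 11) = 273 - 1*229 = 273 - 229 = 44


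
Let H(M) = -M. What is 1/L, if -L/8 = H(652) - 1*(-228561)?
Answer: -1/1823272 ≈ -5.4846e-7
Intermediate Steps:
L = -1823272 (L = -8*(-1*652 - 1*(-228561)) = -8*(-652 + 228561) = -8*227909 = -1823272)
1/L = 1/(-1823272) = -1/1823272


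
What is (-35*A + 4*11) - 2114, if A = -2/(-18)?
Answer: -18665/9 ≈ -2073.9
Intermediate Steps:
A = ⅑ (A = -2*(-1/18) = ⅑ ≈ 0.11111)
(-35*A + 4*11) - 2114 = (-35*⅑ + 4*11) - 2114 = (-35/9 + 44) - 2114 = 361/9 - 2114 = -18665/9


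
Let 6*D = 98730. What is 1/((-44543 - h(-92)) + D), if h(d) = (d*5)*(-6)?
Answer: -1/30848 ≈ -3.2417e-5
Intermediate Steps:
D = 16455 (D = (⅙)*98730 = 16455)
h(d) = -30*d (h(d) = (5*d)*(-6) = -30*d)
1/((-44543 - h(-92)) + D) = 1/((-44543 - (-30)*(-92)) + 16455) = 1/((-44543 - 1*2760) + 16455) = 1/((-44543 - 2760) + 16455) = 1/(-47303 + 16455) = 1/(-30848) = -1/30848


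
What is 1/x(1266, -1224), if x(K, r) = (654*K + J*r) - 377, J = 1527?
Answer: -1/1041461 ≈ -9.6019e-7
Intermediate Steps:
x(K, r) = -377 + 654*K + 1527*r (x(K, r) = (654*K + 1527*r) - 377 = -377 + 654*K + 1527*r)
1/x(1266, -1224) = 1/(-377 + 654*1266 + 1527*(-1224)) = 1/(-377 + 827964 - 1869048) = 1/(-1041461) = -1/1041461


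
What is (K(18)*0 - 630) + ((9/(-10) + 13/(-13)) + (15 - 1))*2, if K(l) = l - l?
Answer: -3029/5 ≈ -605.80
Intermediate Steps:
K(l) = 0
(K(18)*0 - 630) + ((9/(-10) + 13/(-13)) + (15 - 1))*2 = (0*0 - 630) + ((9/(-10) + 13/(-13)) + (15 - 1))*2 = (0 - 630) + ((9*(-⅒) + 13*(-1/13)) + 14)*2 = -630 + ((-9/10 - 1) + 14)*2 = -630 + (-19/10 + 14)*2 = -630 + (121/10)*2 = -630 + 121/5 = -3029/5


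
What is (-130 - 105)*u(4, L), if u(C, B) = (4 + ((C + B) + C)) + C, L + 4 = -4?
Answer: -1880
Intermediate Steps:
L = -8 (L = -4 - 4 = -8)
u(C, B) = 4 + B + 3*C (u(C, B) = (4 + ((B + C) + C)) + C = (4 + (B + 2*C)) + C = (4 + B + 2*C) + C = 4 + B + 3*C)
(-130 - 105)*u(4, L) = (-130 - 105)*(4 - 8 + 3*4) = -235*(4 - 8 + 12) = -235*8 = -1880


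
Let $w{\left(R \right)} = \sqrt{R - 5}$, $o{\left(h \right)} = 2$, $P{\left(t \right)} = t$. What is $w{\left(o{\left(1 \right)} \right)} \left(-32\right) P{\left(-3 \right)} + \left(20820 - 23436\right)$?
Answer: $-2616 + 96 i \sqrt{3} \approx -2616.0 + 166.28 i$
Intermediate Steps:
$w{\left(R \right)} = \sqrt{-5 + R}$
$w{\left(o{\left(1 \right)} \right)} \left(-32\right) P{\left(-3 \right)} + \left(20820 - 23436\right) = \sqrt{-5 + 2} \left(-32\right) \left(-3\right) + \left(20820 - 23436\right) = \sqrt{-3} \left(-32\right) \left(-3\right) - 2616 = i \sqrt{3} \left(-32\right) \left(-3\right) - 2616 = - 32 i \sqrt{3} \left(-3\right) - 2616 = 96 i \sqrt{3} - 2616 = -2616 + 96 i \sqrt{3}$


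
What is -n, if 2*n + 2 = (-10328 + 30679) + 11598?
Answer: -31947/2 ≈ -15974.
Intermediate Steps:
n = 31947/2 (n = -1 + ((-10328 + 30679) + 11598)/2 = -1 + (20351 + 11598)/2 = -1 + (1/2)*31949 = -1 + 31949/2 = 31947/2 ≈ 15974.)
-n = -1*31947/2 = -31947/2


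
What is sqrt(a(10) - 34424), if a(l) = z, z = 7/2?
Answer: 3*I*sqrt(15298)/2 ≈ 185.53*I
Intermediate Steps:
z = 7/2 (z = (1/2)*7 = 7/2 ≈ 3.5000)
a(l) = 7/2
sqrt(a(10) - 34424) = sqrt(7/2 - 34424) = sqrt(-68841/2) = 3*I*sqrt(15298)/2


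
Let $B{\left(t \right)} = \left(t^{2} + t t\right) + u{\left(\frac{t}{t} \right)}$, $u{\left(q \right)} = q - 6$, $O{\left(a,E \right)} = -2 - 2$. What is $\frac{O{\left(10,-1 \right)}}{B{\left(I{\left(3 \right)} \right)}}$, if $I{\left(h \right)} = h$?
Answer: $- \frac{4}{13} \approx -0.30769$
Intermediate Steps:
$O{\left(a,E \right)} = -4$ ($O{\left(a,E \right)} = -2 - 2 = -4$)
$u{\left(q \right)} = -6 + q$ ($u{\left(q \right)} = q - 6 = -6 + q$)
$B{\left(t \right)} = -5 + 2 t^{2}$ ($B{\left(t \right)} = \left(t^{2} + t t\right) - \left(6 - \frac{t}{t}\right) = \left(t^{2} + t^{2}\right) + \left(-6 + 1\right) = 2 t^{2} - 5 = -5 + 2 t^{2}$)
$\frac{O{\left(10,-1 \right)}}{B{\left(I{\left(3 \right)} \right)}} = - \frac{4}{-5 + 2 \cdot 3^{2}} = - \frac{4}{-5 + 2 \cdot 9} = - \frac{4}{-5 + 18} = - \frac{4}{13}$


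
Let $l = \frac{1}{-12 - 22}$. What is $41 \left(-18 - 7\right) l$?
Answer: $\frac{1025}{34} \approx 30.147$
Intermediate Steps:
$l = - \frac{1}{34}$ ($l = \frac{1}{-34} = - \frac{1}{34} \approx -0.029412$)
$41 \left(-18 - 7\right) l = 41 \left(-18 - 7\right) \left(- \frac{1}{34}\right) = 41 \left(-25\right) \left(- \frac{1}{34}\right) = \left(-1025\right) \left(- \frac{1}{34}\right) = \frac{1025}{34}$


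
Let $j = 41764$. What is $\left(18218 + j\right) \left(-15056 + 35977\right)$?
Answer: $1254883422$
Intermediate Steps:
$\left(18218 + j\right) \left(-15056 + 35977\right) = \left(18218 + 41764\right) \left(-15056 + 35977\right) = 59982 \cdot 20921 = 1254883422$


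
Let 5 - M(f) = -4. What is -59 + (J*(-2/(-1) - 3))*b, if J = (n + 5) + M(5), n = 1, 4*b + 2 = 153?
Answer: -2501/4 ≈ -625.25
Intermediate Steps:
b = 151/4 (b = -1/2 + (1/4)*153 = -1/2 + 153/4 = 151/4 ≈ 37.750)
M(f) = 9 (M(f) = 5 - 1*(-4) = 5 + 4 = 9)
J = 15 (J = (1 + 5) + 9 = 6 + 9 = 15)
-59 + (J*(-2/(-1) - 3))*b = -59 + (15*(-2/(-1) - 3))*(151/4) = -59 + (15*(-2*(-1) - 3))*(151/4) = -59 + (15*(2 - 3))*(151/4) = -59 + (15*(-1))*(151/4) = -59 - 15*151/4 = -59 - 2265/4 = -2501/4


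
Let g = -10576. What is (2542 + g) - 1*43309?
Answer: -51343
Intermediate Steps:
(2542 + g) - 1*43309 = (2542 - 10576) - 1*43309 = -8034 - 43309 = -51343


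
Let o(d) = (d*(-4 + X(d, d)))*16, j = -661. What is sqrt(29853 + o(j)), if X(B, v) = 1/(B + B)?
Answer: sqrt(72165) ≈ 268.64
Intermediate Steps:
X(B, v) = 1/(2*B)
o(d) = 16*d*(-4 + 1/(2*d)) (o(d) = (d*(-4 + 1/(2*d)))*16 = 16*d*(-4 + 1/(2*d)))
sqrt(29853 + o(j)) = sqrt(29853 + (8 - 64*(-661))) = sqrt(29853 + (8 + 42304)) = sqrt(29853 + 42312) = sqrt(72165)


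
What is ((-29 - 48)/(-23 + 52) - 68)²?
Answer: 4198401/841 ≈ 4992.2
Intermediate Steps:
((-29 - 48)/(-23 + 52) - 68)² = (-77/29 - 68)² = (-2049/29)² = 4198401/841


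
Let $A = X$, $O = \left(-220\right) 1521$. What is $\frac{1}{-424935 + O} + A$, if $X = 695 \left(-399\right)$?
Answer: $- \frac{210628399276}{759555} \approx -2.7731 \cdot 10^{5}$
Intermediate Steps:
$O = -334620$
$X = -277305$
$A = -277305$
$\frac{1}{-424935 + O} + A = \frac{1}{-424935 - 334620} - 277305 = \frac{1}{-759555} - 277305 = - \frac{1}{759555} - 277305 = - \frac{210628399276}{759555}$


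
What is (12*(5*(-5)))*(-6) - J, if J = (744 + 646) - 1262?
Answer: 1672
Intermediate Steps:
J = 128 (J = 1390 - 1262 = 128)
(12*(5*(-5)))*(-6) - J = (12*(5*(-5)))*(-6) - 1*128 = (12*(-25))*(-6) - 128 = -300*(-6) - 128 = 1800 - 128 = 1672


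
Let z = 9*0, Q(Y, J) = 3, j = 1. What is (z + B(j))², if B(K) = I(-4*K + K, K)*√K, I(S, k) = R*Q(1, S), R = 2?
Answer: 36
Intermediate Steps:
I(S, k) = 6 (I(S, k) = 2*3 = 6)
B(K) = 6*√K
z = 0
(z + B(j))² = (0 + 6*√1)² = (0 + 6*1)² = (0 + 6)² = 6² = 36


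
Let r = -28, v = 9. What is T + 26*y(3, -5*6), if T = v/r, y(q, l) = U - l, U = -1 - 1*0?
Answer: 21103/28 ≈ 753.68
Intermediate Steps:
U = -1 (U = -1 + 0 = -1)
y(q, l) = -1 - l
T = -9/28 (T = 9/(-28) = 9*(-1/28) = -9/28 ≈ -0.32143)
T + 26*y(3, -5*6) = -9/28 + 26*(-1 - (-5)*6) = -9/28 + 26*(-1 - 1*(-30)) = -9/28 + 26*(-1 + 30) = -9/28 + 26*29 = -9/28 + 754 = 21103/28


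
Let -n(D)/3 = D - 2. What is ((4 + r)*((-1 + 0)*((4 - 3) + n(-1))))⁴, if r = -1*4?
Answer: 0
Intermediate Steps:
n(D) = 6 - 3*D (n(D) = -3*(D - 2) = -3*(-2 + D) = 6 - 3*D)
r = -4
((4 + r)*((-1 + 0)*((4 - 3) + n(-1))))⁴ = ((4 - 4)*((-1 + 0)*((4 - 3) + (6 - 3*(-1)))))⁴ = (0*(-(1 + (6 + 3))))⁴ = (0*(-(1 + 9)))⁴ = (0*(-1*10))⁴ = (0*(-10))⁴ = 0⁴ = 0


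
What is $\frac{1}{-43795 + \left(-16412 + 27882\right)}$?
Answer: $- \frac{1}{32325} \approx -3.0936 \cdot 10^{-5}$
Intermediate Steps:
$\frac{1}{-43795 + \left(-16412 + 27882\right)} = \frac{1}{-43795 + 11470} = \frac{1}{-32325} = - \frac{1}{32325}$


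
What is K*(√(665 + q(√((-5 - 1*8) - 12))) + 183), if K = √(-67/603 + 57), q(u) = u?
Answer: √2*(976 + 16*√(665 + 5*I)/3) ≈ 1574.8 + 0.73121*I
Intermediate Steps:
K = 16*√2/3 (K = √(-67*1/603 + 57) = √(-⅑ + 57) = √(512/9) = 16*√2/3 ≈ 7.5425)
K*(√(665 + q(√((-5 - 1*8) - 12))) + 183) = (16*√2/3)*(√(665 + √((-5 - 1*8) - 12)) + 183) = (16*√2/3)*(√(665 + √((-5 - 8) - 12)) + 183) = (16*√2/3)*(√(665 + √(-13 - 12)) + 183) = (16*√2/3)*(√(665 + √(-25)) + 183) = (16*√2/3)*(√(665 + 5*I) + 183) = (16*√2/3)*(183 + √(665 + 5*I)) = 16*√2*(183 + √(665 + 5*I))/3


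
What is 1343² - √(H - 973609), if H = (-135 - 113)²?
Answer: 1803649 - 3*I*√101345 ≈ 1.8036e+6 - 955.04*I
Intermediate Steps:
H = 61504 (H = (-248)² = 61504)
1343² - √(H - 973609) = 1343² - √(61504 - 973609) = 1803649 - √(-912105) = 1803649 - 3*I*√101345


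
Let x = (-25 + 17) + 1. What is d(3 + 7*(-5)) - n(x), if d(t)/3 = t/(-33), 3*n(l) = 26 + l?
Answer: -113/33 ≈ -3.4242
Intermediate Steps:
x = -7 (x = -8 + 1 = -7)
n(l) = 26/3 + l/3 (n(l) = (26 + l)/3 = 26/3 + l/3)
d(t) = -t/11 (d(t) = 3*(t/(-33)) = 3*(t*(-1/33)) = 3*(-t/33) = -t/11)
d(3 + 7*(-5)) - n(x) = -(3 + 7*(-5))/11 - (26/3 + (1/3)*(-7)) = -(3 - 35)/11 - (26/3 - 7/3) = -1/11*(-32) - 1*19/3 = 32/11 - 19/3 = -113/33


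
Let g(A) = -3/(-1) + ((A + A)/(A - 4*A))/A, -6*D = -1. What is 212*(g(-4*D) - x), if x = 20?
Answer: -3392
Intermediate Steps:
D = ⅙ (D = -⅙*(-1) = ⅙ ≈ 0.16667)
g(A) = 3 - 2/(3*A) (g(A) = -3*(-1) + ((2*A)/((-3*A)))/A = 3 + ((2*A)*(-1/(3*A)))/A = 3 - 2/(3*A))
212*(g(-4*D) - x) = 212*((3 - 2/(3*((-4*⅙)))) - 1*20) = 212*((3 - 2/(3*(-⅔))) - 20) = 212*((3 - ⅔*(-3/2)) - 20) = 212*((3 + 1) - 20) = 212*(4 - 20) = 212*(-16) = -3392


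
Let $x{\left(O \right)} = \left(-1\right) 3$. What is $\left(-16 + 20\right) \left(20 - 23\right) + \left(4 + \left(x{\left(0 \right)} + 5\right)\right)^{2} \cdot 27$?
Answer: $960$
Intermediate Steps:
$x{\left(O \right)} = -3$
$\left(-16 + 20\right) \left(20 - 23\right) + \left(4 + \left(x{\left(0 \right)} + 5\right)\right)^{2} \cdot 27 = \left(-16 + 20\right) \left(20 - 23\right) + \left(4 + \left(-3 + 5\right)\right)^{2} \cdot 27 = 4 \left(-3\right) + \left(4 + 2\right)^{2} \cdot 27 = -12 + 6^{2} \cdot 27 = -12 + 36 \cdot 27 = -12 + 972 = 960$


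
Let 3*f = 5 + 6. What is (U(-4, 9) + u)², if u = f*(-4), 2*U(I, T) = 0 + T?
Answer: 3721/36 ≈ 103.36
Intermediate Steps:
f = 11/3 (f = (5 + 6)/3 = (⅓)*11 = 11/3 ≈ 3.6667)
U(I, T) = T/2 (U(I, T) = (0 + T)/2 = T/2)
u = -44/3 (u = (11/3)*(-4) = -44/3 ≈ -14.667)
(U(-4, 9) + u)² = ((½)*9 - 44/3)² = (9/2 - 44/3)² = (-61/6)² = 3721/36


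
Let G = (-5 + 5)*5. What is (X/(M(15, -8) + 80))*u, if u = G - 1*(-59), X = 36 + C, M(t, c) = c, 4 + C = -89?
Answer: -1121/24 ≈ -46.708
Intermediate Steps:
C = -93 (C = -4 - 89 = -93)
G = 0 (G = 0*5 = 0)
X = -57 (X = 36 - 93 = -57)
u = 59 (u = 0 - 1*(-59) = 0 + 59 = 59)
(X/(M(15, -8) + 80))*u = (-57/(-8 + 80))*59 = (-57/72)*59 = ((1/72)*(-57))*59 = -19/24*59 = -1121/24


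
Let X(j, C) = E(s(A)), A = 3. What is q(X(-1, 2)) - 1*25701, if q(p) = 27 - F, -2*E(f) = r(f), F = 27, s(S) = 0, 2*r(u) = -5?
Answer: -25701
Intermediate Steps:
r(u) = -5/2 (r(u) = (½)*(-5) = -5/2)
E(f) = 5/4 (E(f) = -½*(-5/2) = 5/4)
X(j, C) = 5/4
q(p) = 0 (q(p) = 27 - 1*27 = 27 - 27 = 0)
q(X(-1, 2)) - 1*25701 = 0 - 1*25701 = 0 - 25701 = -25701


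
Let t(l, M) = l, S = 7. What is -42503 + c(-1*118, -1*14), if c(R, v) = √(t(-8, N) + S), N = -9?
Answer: -42503 + I ≈ -42503.0 + 1.0*I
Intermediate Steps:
c(R, v) = I (c(R, v) = √(-8 + 7) = √(-1) = I)
-42503 + c(-1*118, -1*14) = -42503 + I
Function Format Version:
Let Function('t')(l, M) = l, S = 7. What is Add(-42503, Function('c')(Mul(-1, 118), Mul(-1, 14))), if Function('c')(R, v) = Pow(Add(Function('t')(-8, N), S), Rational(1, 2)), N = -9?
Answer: Add(-42503, I) ≈ Add(-42503., Mul(1.0000, I))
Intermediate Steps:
Function('c')(R, v) = I (Function('c')(R, v) = Pow(Add(-8, 7), Rational(1, 2)) = Pow(-1, Rational(1, 2)) = I)
Add(-42503, Function('c')(Mul(-1, 118), Mul(-1, 14))) = Add(-42503, I)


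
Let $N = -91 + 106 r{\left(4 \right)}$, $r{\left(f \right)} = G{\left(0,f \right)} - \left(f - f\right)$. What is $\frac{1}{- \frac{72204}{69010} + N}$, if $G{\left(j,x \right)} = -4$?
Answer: $- \frac{34505}{17806177} \approx -0.0019378$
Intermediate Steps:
$r{\left(f \right)} = -4$ ($r{\left(f \right)} = -4 - \left(f - f\right) = -4 - 0 = -4 + 0 = -4$)
$N = -515$ ($N = -91 + 106 \left(-4\right) = -91 - 424 = -515$)
$\frac{1}{- \frac{72204}{69010} + N} = \frac{1}{- \frac{72204}{69010} - 515} = \frac{1}{\left(-72204\right) \frac{1}{69010} - 515} = \frac{1}{- \frac{36102}{34505} - 515} = \frac{1}{- \frac{17806177}{34505}} = - \frac{34505}{17806177}$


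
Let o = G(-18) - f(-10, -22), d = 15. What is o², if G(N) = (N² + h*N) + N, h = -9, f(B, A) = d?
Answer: 205209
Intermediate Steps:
f(B, A) = 15
G(N) = N² - 8*N (G(N) = (N² - 9*N) + N = N² - 8*N)
o = 453 (o = -18*(-8 - 18) - 1*15 = -18*(-26) - 15 = 468 - 15 = 453)
o² = 453² = 205209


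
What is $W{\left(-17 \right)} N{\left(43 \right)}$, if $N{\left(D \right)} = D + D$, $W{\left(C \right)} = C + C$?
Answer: $-2924$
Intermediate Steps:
$W{\left(C \right)} = 2 C$
$N{\left(D \right)} = 2 D$
$W{\left(-17 \right)} N{\left(43 \right)} = 2 \left(-17\right) 2 \cdot 43 = \left(-34\right) 86 = -2924$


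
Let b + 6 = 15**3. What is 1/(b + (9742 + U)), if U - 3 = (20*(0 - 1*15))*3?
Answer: 1/12214 ≈ 8.1873e-5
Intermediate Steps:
b = 3369 (b = -6 + 15**3 = -6 + 3375 = 3369)
U = -897 (U = 3 + (20*(0 - 1*15))*3 = 3 + (20*(0 - 15))*3 = 3 + (20*(-15))*3 = 3 - 300*3 = 3 - 900 = -897)
1/(b + (9742 + U)) = 1/(3369 + (9742 - 897)) = 1/(3369 + 8845) = 1/12214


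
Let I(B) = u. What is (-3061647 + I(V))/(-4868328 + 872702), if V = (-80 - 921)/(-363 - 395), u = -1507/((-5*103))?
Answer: 788373349/1028873695 ≈ 0.76625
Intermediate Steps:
u = 1507/515 (u = -1507/(-515) = -1507*(-1/515) = 1507/515 ≈ 2.9262)
V = 1001/758 (V = -1001/(-758) = -1001*(-1/758) = 1001/758 ≈ 1.3206)
I(B) = 1507/515
(-3061647 + I(V))/(-4868328 + 872702) = (-3061647 + 1507/515)/(-4868328 + 872702) = -1576746698/515/(-3995626) = -1576746698/515*(-1/3995626) = 788373349/1028873695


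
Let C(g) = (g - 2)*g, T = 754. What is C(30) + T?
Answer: 1594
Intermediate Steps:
C(g) = g*(-2 + g) (C(g) = (-2 + g)*g = g*(-2 + g))
C(30) + T = 30*(-2 + 30) + 754 = 30*28 + 754 = 840 + 754 = 1594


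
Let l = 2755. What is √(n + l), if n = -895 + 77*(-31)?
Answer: I*√527 ≈ 22.956*I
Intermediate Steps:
n = -3282 (n = -895 - 2387 = -3282)
√(n + l) = √(-3282 + 2755) = √(-527) = I*√527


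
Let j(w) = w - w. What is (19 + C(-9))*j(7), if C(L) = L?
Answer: 0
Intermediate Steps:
j(w) = 0
(19 + C(-9))*j(7) = (19 - 9)*0 = 10*0 = 0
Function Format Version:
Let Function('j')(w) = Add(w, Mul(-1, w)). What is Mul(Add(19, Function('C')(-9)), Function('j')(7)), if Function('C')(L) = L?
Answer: 0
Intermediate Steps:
Function('j')(w) = 0
Mul(Add(19, Function('C')(-9)), Function('j')(7)) = Mul(Add(19, -9), 0) = Mul(10, 0) = 0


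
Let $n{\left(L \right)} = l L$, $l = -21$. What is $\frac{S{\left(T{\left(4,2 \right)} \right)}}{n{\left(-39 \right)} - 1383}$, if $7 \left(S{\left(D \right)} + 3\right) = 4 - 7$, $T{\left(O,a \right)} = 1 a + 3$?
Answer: $\frac{2}{329} \approx 0.006079$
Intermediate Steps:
$T{\left(O,a \right)} = 3 + a$ ($T{\left(O,a \right)} = a + 3 = 3 + a$)
$n{\left(L \right)} = - 21 L$
$S{\left(D \right)} = - \frac{24}{7}$ ($S{\left(D \right)} = -3 + \frac{4 - 7}{7} = -3 + \frac{1}{7} \left(-3\right) = -3 - \frac{3}{7} = - \frac{24}{7}$)
$\frac{S{\left(T{\left(4,2 \right)} \right)}}{n{\left(-39 \right)} - 1383} = - \frac{24}{7 \left(\left(-21\right) \left(-39\right) - 1383\right)} = - \frac{24}{7 \left(819 - 1383\right)} = - \frac{24}{7 \left(-564\right)} = \left(- \frac{24}{7}\right) \left(- \frac{1}{564}\right) = \frac{2}{329}$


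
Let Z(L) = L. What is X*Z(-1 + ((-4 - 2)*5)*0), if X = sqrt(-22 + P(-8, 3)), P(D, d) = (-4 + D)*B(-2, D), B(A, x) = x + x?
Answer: -sqrt(170) ≈ -13.038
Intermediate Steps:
B(A, x) = 2*x
P(D, d) = 2*D*(-4 + D) (P(D, d) = (-4 + D)*(2*D) = 2*D*(-4 + D))
X = sqrt(170) (X = sqrt(-22 + 2*(-8)*(-4 - 8)) = sqrt(-22 + 2*(-8)*(-12)) = sqrt(-22 + 192) = sqrt(170) ≈ 13.038)
X*Z(-1 + ((-4 - 2)*5)*0) = sqrt(170)*(-1 + ((-4 - 2)*5)*0) = sqrt(170)*(-1 - 6*5*0) = sqrt(170)*(-1 - 30*0) = sqrt(170)*(-1 + 0) = sqrt(170)*(-1) = -sqrt(170)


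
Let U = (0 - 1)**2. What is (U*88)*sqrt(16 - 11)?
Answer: 88*sqrt(5) ≈ 196.77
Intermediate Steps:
U = 1 (U = (-1)**2 = 1)
(U*88)*sqrt(16 - 11) = (1*88)*sqrt(16 - 11) = 88*sqrt(5)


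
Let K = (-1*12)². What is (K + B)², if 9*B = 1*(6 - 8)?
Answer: 1674436/81 ≈ 20672.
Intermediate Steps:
K = 144 (K = (-12)² = 144)
B = -2/9 (B = (1*(6 - 8))/9 = (1*(-2))/9 = (⅑)*(-2) = -2/9 ≈ -0.22222)
(K + B)² = (144 - 2/9)² = (1294/9)² = 1674436/81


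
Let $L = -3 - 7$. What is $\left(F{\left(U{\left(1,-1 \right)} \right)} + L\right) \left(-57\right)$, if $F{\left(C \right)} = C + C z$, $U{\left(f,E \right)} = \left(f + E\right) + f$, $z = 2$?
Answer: $399$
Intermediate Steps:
$U{\left(f,E \right)} = E + 2 f$ ($U{\left(f,E \right)} = \left(E + f\right) + f = E + 2 f$)
$L = -10$ ($L = -3 - 7 = -10$)
$F{\left(C \right)} = 3 C$ ($F{\left(C \right)} = C + C 2 = C + 2 C = 3 C$)
$\left(F{\left(U{\left(1,-1 \right)} \right)} + L\right) \left(-57\right) = \left(3 \left(-1 + 2 \cdot 1\right) - 10\right) \left(-57\right) = \left(3 \left(-1 + 2\right) - 10\right) \left(-57\right) = \left(3 \cdot 1 - 10\right) \left(-57\right) = \left(3 - 10\right) \left(-57\right) = \left(-7\right) \left(-57\right) = 399$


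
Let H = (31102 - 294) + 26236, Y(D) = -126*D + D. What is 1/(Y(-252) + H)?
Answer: 1/88544 ≈ 1.1294e-5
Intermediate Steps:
Y(D) = -125*D
H = 57044 (H = 30808 + 26236 = 57044)
1/(Y(-252) + H) = 1/(-125*(-252) + 57044) = 1/(31500 + 57044) = 1/88544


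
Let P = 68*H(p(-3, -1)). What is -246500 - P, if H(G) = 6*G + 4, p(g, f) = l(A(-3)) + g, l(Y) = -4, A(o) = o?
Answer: -243916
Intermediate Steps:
p(g, f) = -4 + g
H(G) = 4 + 6*G
P = -2584 (P = 68*(4 + 6*(-4 - 3)) = 68*(4 + 6*(-7)) = 68*(4 - 42) = 68*(-38) = -2584)
-246500 - P = -246500 - 1*(-2584) = -246500 + 2584 = -243916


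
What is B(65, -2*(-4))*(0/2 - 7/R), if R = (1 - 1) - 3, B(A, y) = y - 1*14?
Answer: -14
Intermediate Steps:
B(A, y) = -14 + y (B(A, y) = y - 14 = -14 + y)
R = -3 (R = 0 - 3 = -3)
B(65, -2*(-4))*(0/2 - 7/R) = (-14 - 2*(-4))*(0/2 - 7/(-3)) = (-14 + 8)*(0*(½) - 7*(-⅓)) = -6*(0 + 7/3) = -6*7/3 = -14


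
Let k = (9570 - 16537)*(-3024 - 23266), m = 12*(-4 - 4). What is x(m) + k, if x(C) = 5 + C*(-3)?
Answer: 183162723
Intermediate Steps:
m = -96 (m = 12*(-8) = -96)
x(C) = 5 - 3*C
k = 183162430 (k = -6967*(-26290) = 183162430)
x(m) + k = (5 - 3*(-96)) + 183162430 = (5 + 288) + 183162430 = 293 + 183162430 = 183162723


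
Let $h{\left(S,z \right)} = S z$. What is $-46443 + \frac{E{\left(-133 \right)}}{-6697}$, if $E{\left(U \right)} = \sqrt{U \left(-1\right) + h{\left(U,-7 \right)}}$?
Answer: $-46443 - \frac{2 \sqrt{266}}{6697} \approx -46443.0$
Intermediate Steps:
$E{\left(U \right)} = 2 \sqrt{2} \sqrt{- U}$ ($E{\left(U \right)} = \sqrt{U \left(-1\right) + U \left(-7\right)} = \sqrt{- U - 7 U} = \sqrt{- 8 U} = 2 \sqrt{2} \sqrt{- U}$)
$-46443 + \frac{E{\left(-133 \right)}}{-6697} = -46443 + \frac{2 \sqrt{2} \sqrt{\left(-1\right) \left(-133\right)}}{-6697} = -46443 + 2 \sqrt{2} \sqrt{133} \left(- \frac{1}{6697}\right) = -46443 + 2 \sqrt{266} \left(- \frac{1}{6697}\right) = -46443 - \frac{2 \sqrt{266}}{6697}$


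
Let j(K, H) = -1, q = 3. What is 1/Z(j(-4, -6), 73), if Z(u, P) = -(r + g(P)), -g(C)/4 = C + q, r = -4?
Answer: 1/308 ≈ 0.0032468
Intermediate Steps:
g(C) = -12 - 4*C (g(C) = -4*(C + 3) = -4*(3 + C) = -12 - 4*C)
Z(u, P) = 16 + 4*P (Z(u, P) = -(-4 + (-12 - 4*P)) = -(-16 - 4*P) = 16 + 4*P)
1/Z(j(-4, -6), 73) = 1/(16 + 4*73) = 1/(16 + 292) = 1/308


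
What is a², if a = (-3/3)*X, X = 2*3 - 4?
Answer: 4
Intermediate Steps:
X = 2 (X = 6 - 4 = 2)
a = -2 (a = -3/3*2 = -3*⅓*2 = -1*2 = -2)
a² = (-2)² = 4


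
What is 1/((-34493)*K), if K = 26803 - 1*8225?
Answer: -1/640810954 ≈ -1.5605e-9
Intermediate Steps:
K = 18578 (K = 26803 - 8225 = 18578)
1/((-34493)*K) = 1/(-34493*18578) = -1/34493*1/18578 = -1/640810954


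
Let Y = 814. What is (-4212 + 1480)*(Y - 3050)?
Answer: 6108752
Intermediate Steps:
(-4212 + 1480)*(Y - 3050) = (-4212 + 1480)*(814 - 3050) = -2732*(-2236) = 6108752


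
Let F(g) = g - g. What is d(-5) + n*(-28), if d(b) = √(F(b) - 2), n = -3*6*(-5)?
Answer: -2520 + I*√2 ≈ -2520.0 + 1.4142*I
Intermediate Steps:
n = 90 (n = -18*(-5) = 90)
F(g) = 0
d(b) = I*√2 (d(b) = √(0 - 2) = √(-2) = I*√2)
d(-5) + n*(-28) = I*√2 + 90*(-28) = I*√2 - 2520 = -2520 + I*√2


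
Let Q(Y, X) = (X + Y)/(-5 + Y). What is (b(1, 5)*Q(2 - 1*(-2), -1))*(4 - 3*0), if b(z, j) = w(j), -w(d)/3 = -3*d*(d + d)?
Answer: -5400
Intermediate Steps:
Q(Y, X) = (X + Y)/(-5 + Y)
w(d) = 18*d² (w(d) = -(-9)*d*(d + d) = -(-9)*d*(2*d) = -(-9)*2*d² = -(-18)*d² = 18*d²)
b(z, j) = 18*j²
(b(1, 5)*Q(2 - 1*(-2), -1))*(4 - 3*0) = ((18*5²)*((-1 + (2 - 1*(-2)))/(-5 + (2 - 1*(-2)))))*(4 - 3*0) = ((18*25)*((-1 + (2 + 2))/(-5 + (2 + 2))))*(4 + 0) = (450*((-1 + 4)/(-5 + 4)))*4 = (450*(3/(-1)))*4 = (450*(-1*3))*4 = (450*(-3))*4 = -1350*4 = -5400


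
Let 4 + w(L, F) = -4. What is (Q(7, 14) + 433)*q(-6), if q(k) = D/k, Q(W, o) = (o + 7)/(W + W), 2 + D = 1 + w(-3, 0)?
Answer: 2607/4 ≈ 651.75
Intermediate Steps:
w(L, F) = -8 (w(L, F) = -4 - 4 = -8)
D = -9 (D = -2 + (1 - 8) = -2 - 7 = -9)
Q(W, o) = (7 + o)/(2*W) (Q(W, o) = (7 + o)/((2*W)) = (7 + o)*(1/(2*W)) = (7 + o)/(2*W))
q(k) = -9/k
(Q(7, 14) + 433)*q(-6) = ((1/2)*(7 + 14)/7 + 433)*(-9/(-6)) = ((1/2)*(1/7)*21 + 433)*(-9*(-1/6)) = (3/2 + 433)*(3/2) = (869/2)*(3/2) = 2607/4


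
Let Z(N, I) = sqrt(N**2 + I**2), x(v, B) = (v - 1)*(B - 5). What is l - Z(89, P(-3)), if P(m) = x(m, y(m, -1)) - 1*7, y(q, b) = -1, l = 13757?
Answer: 13757 - sqrt(8210) ≈ 13666.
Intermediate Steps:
x(v, B) = (-1 + v)*(-5 + B)
P(m) = -1 - 6*m (P(m) = (5 - 1*(-1) - 5*m - m) - 1*7 = (5 + 1 - 5*m - m) - 7 = (6 - 6*m) - 7 = -1 - 6*m)
Z(N, I) = sqrt(I**2 + N**2)
l - Z(89, P(-3)) = 13757 - sqrt((-1 - 6*(-3))**2 + 89**2) = 13757 - sqrt((-1 + 18)**2 + 7921) = 13757 - sqrt(17**2 + 7921) = 13757 - sqrt(289 + 7921) = 13757 - sqrt(8210)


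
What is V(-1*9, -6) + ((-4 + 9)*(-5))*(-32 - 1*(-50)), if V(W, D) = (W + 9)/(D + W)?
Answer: -450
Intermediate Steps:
V(W, D) = (9 + W)/(D + W)
V(-1*9, -6) + ((-4 + 9)*(-5))*(-32 - 1*(-50)) = (9 - 1*9)/(-6 - 1*9) + ((-4 + 9)*(-5))*(-32 - 1*(-50)) = (9 - 9)/(-6 - 9) + (5*(-5))*(-32 + 50) = 0/(-15) - 25*18 = -1/15*0 - 450 = 0 - 450 = -450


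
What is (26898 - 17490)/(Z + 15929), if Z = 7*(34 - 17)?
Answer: 588/1003 ≈ 0.58624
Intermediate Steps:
Z = 119 (Z = 7*17 = 119)
(26898 - 17490)/(Z + 15929) = (26898 - 17490)/(119 + 15929) = 9408/16048 = 9408*(1/16048) = 588/1003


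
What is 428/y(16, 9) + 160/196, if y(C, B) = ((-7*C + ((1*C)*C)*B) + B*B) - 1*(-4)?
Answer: 112052/111573 ≈ 1.0043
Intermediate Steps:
y(C, B) = 4 + B² - 7*C + B*C² (y(C, B) = ((-7*C + (C*C)*B) + B²) + 4 = ((-7*C + C²*B) + B²) + 4 = ((-7*C + B*C²) + B²) + 4 = (B² - 7*C + B*C²) + 4 = 4 + B² - 7*C + B*C²)
428/y(16, 9) + 160/196 = 428/(4 + 9² - 7*16 + 9*16²) + 160/196 = 428/(4 + 81 - 112 + 9*256) + 160*(1/196) = 428/(4 + 81 - 112 + 2304) + 40/49 = 428/2277 + 40/49 = 112052/111573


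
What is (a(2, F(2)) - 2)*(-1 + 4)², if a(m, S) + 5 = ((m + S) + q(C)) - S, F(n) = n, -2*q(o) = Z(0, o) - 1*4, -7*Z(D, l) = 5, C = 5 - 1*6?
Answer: -333/14 ≈ -23.786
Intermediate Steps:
C = -1 (C = 5 - 6 = -1)
Z(D, l) = -5/7 (Z(D, l) = -⅐*5 = -5/7)
q(o) = 33/14 (q(o) = -(-5/7 - 1*4)/2 = -(-5/7 - 4)/2 = -½*(-33/7) = 33/14)
a(m, S) = -37/14 + m (a(m, S) = -5 + (((m + S) + 33/14) - S) = -5 + (((S + m) + 33/14) - S) = -5 + ((33/14 + S + m) - S) = -5 + (33/14 + m) = -37/14 + m)
(a(2, F(2)) - 2)*(-1 + 4)² = ((-37/14 + 2) - 2)*(-1 + 4)² = (-9/14 - 2)*3² = -37/14*9 = -333/14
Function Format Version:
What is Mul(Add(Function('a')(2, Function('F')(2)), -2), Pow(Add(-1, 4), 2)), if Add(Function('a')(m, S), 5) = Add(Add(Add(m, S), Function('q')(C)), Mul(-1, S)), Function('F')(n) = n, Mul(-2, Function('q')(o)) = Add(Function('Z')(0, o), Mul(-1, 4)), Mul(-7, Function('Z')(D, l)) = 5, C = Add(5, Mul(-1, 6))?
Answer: Rational(-333, 14) ≈ -23.786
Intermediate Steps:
C = -1 (C = Add(5, -6) = -1)
Function('Z')(D, l) = Rational(-5, 7) (Function('Z')(D, l) = Mul(Rational(-1, 7), 5) = Rational(-5, 7))
Function('q')(o) = Rational(33, 14) (Function('q')(o) = Mul(Rational(-1, 2), Add(Rational(-5, 7), Mul(-1, 4))) = Mul(Rational(-1, 2), Add(Rational(-5, 7), -4)) = Mul(Rational(-1, 2), Rational(-33, 7)) = Rational(33, 14))
Function('a')(m, S) = Add(Rational(-37, 14), m) (Function('a')(m, S) = Add(-5, Add(Add(Add(m, S), Rational(33, 14)), Mul(-1, S))) = Add(-5, Add(Add(Add(S, m), Rational(33, 14)), Mul(-1, S))) = Add(-5, Add(Add(Rational(33, 14), S, m), Mul(-1, S))) = Add(-5, Add(Rational(33, 14), m)) = Add(Rational(-37, 14), m))
Mul(Add(Function('a')(2, Function('F')(2)), -2), Pow(Add(-1, 4), 2)) = Mul(Add(Add(Rational(-37, 14), 2), -2), Pow(Add(-1, 4), 2)) = Mul(Add(Rational(-9, 14), -2), Pow(3, 2)) = Mul(Rational(-37, 14), 9) = Rational(-333, 14)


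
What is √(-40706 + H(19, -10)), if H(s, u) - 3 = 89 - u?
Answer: 2*I*√10151 ≈ 201.5*I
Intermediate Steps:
H(s, u) = 92 - u (H(s, u) = 3 + (89 - u) = 92 - u)
√(-40706 + H(19, -10)) = √(-40706 + (92 - 1*(-10))) = √(-40706 + (92 + 10)) = √(-40706 + 102) = √(-40604) = 2*I*√10151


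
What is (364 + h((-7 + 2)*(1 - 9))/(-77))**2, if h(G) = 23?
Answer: 784280025/5929 ≈ 1.3228e+5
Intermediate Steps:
(364 + h((-7 + 2)*(1 - 9))/(-77))**2 = (364 + 23/(-77))**2 = (364 + 23*(-1/77))**2 = (364 - 23/77)**2 = (28005/77)**2 = 784280025/5929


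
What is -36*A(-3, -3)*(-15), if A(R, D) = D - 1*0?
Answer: -1620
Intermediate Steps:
A(R, D) = D (A(R, D) = D + 0 = D)
-36*A(-3, -3)*(-15) = -36*(-3)*(-15) = 108*(-15) = -1620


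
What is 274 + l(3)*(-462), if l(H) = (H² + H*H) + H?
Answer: -9428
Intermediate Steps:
l(H) = H + 2*H² (l(H) = (H² + H²) + H = 2*H² + H = H + 2*H²)
274 + l(3)*(-462) = 274 + (3*(1 + 2*3))*(-462) = 274 + (3*(1 + 6))*(-462) = 274 + (3*7)*(-462) = 274 + 21*(-462) = 274 - 9702 = -9428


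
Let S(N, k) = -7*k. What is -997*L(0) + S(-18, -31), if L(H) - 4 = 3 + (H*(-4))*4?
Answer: -6762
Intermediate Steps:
L(H) = 7 - 16*H (L(H) = 4 + (3 + (H*(-4))*4) = 4 + (3 - 4*H*4) = 4 + (3 - 16*H) = 7 - 16*H)
-997*L(0) + S(-18, -31) = -997*(7 - 16*0) - 7*(-31) = -997*(7 + 0) + 217 = -997*7 + 217 = -6979 + 217 = -6762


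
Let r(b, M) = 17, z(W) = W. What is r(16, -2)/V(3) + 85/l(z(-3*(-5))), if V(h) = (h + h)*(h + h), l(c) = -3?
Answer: -1003/36 ≈ -27.861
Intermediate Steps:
V(h) = 4*h**2 (V(h) = (2*h)*(2*h) = 4*h**2)
r(16, -2)/V(3) + 85/l(z(-3*(-5))) = 17/((4*3**2)) + 85/(-3) = 17/((4*9)) + 85*(-1/3) = 17/36 - 85/3 = -1003/36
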